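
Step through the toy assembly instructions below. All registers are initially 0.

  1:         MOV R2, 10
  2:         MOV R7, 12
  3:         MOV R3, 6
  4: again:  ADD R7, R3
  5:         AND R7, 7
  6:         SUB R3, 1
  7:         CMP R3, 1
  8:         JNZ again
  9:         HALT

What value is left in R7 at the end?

after MOV R2, 10: R2=10
after MOV R7, 12: R7=12
after MOV R3, 6: R3=6
after ADD R7, R3: R7=12+6=18
after AND R7, 7: R7=18&7=2
after SUB R3, 1: R3=6-1=5
CMP R3, 1  (cmp 5,1)
JNZ again: taken
after ADD R7, R3: R7=2+5=7
after AND R7, 7: R7=7&7=7
after SUB R3, 1: R3=5-1=4
CMP R3, 1  (cmp 4,1)
JNZ again: taken
after ADD R7, R3: R7=7+4=11
after AND R7, 7: R7=11&7=3
after SUB R3, 1: R3=4-1=3
CMP R3, 1  (cmp 3,1)
JNZ again: taken
after ADD R7, R3: R7=3+3=6
after AND R7, 7: R7=6&7=6
after SUB R3, 1: R3=3-1=2
CMP R3, 1  (cmp 2,1)
JNZ again: taken
after ADD R7, R3: R7=6+2=8
after AND R7, 7: R7=8&7=0
after SUB R3, 1: R3=2-1=1
CMP R3, 1  (cmp 1,1)
JNZ again: not taken
halt.

0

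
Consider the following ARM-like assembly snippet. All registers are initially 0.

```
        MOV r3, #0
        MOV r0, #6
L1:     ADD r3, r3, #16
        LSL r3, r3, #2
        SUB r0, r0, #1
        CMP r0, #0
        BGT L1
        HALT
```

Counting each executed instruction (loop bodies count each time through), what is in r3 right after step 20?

5440

r3=0
r0=6
r3=0+16=16
r3=16<<2=64
r0=6-1=5
CMP r0, #0  (cmp 5,0)
BGT L1: taken
r3=64+16=80
r3=80<<2=320
r0=5-1=4
CMP r0, #0  (cmp 4,0)
BGT L1: taken
r3=320+16=336
r3=336<<2=1344
r0=4-1=3
CMP r0, #0  (cmp 3,0)
BGT L1: taken
r3=1344+16=1360
r3=1360<<2=5440
r0=3-1=2
After step 20: r3 = 5440.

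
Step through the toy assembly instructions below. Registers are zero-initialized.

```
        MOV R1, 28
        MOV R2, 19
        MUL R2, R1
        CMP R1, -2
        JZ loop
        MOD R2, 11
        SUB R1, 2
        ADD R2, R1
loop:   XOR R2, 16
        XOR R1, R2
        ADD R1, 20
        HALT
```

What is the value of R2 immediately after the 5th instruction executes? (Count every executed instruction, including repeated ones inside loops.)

R1=28
R2=19
R2=19*28=532
CMP R1, -2  (cmp 28,-2)
JZ loop: not taken
After step 5: R2 = 532.

532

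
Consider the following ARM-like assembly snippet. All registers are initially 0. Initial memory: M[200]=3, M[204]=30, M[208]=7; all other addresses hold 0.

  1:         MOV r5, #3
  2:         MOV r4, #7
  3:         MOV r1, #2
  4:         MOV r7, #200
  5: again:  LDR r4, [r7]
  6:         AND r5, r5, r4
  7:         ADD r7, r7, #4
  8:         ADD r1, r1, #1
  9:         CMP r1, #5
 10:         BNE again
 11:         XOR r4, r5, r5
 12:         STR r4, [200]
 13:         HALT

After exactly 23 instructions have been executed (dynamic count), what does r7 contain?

MOV r5, #3 → r5=3
MOV r4, #7 → r4=7
MOV r1, #2 → r1=2
MOV r7, #200 → r7=200
LDR r4, [r7] → r4=M[200]=3
AND r5, r5, r4 → r5=3&3=3
ADD r7, r7, #4 → r7=200+4=204
ADD r1, r1, #1 → r1=2+1=3
CMP r1, #5  (cmp 3,5)
BNE again: taken
LDR r4, [r7] → r4=M[204]=30
AND r5, r5, r4 → r5=3&30=2
ADD r7, r7, #4 → r7=204+4=208
ADD r1, r1, #1 → r1=3+1=4
CMP r1, #5  (cmp 4,5)
BNE again: taken
LDR r4, [r7] → r4=M[208]=7
AND r5, r5, r4 → r5=2&7=2
ADD r7, r7, #4 → r7=208+4=212
ADD r1, r1, #1 → r1=4+1=5
CMP r1, #5  (cmp 5,5)
BNE again: not taken
XOR r4, r5, r5 → r4=2^2=0
After step 23: r7 = 212.

212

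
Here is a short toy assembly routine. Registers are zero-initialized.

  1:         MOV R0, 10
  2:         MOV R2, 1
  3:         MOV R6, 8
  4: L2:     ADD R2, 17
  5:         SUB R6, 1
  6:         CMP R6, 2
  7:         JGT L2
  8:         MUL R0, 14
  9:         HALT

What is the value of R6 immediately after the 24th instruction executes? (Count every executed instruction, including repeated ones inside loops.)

3

MOV R0, 10 → R0=10
MOV R2, 1 → R2=1
MOV R6, 8 → R6=8
ADD R2, 17 → R2=1+17=18
SUB R6, 1 → R6=8-1=7
CMP R6, 2  (cmp 7,2)
JGT L2: taken
ADD R2, 17 → R2=18+17=35
SUB R6, 1 → R6=7-1=6
CMP R6, 2  (cmp 6,2)
JGT L2: taken
ADD R2, 17 → R2=35+17=52
SUB R6, 1 → R6=6-1=5
CMP R6, 2  (cmp 5,2)
JGT L2: taken
ADD R2, 17 → R2=52+17=69
SUB R6, 1 → R6=5-1=4
CMP R6, 2  (cmp 4,2)
JGT L2: taken
ADD R2, 17 → R2=69+17=86
SUB R6, 1 → R6=4-1=3
CMP R6, 2  (cmp 3,2)
JGT L2: taken
ADD R2, 17 → R2=86+17=103
After step 24: R6 = 3.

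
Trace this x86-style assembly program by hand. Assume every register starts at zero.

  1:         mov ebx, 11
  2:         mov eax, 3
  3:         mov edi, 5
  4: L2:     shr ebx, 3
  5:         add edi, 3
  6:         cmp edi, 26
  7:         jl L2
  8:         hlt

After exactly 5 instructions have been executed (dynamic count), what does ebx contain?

ebx=11
eax=3
edi=5
ebx=11>>3=1
edi=5+3=8
After step 5: ebx = 1.

1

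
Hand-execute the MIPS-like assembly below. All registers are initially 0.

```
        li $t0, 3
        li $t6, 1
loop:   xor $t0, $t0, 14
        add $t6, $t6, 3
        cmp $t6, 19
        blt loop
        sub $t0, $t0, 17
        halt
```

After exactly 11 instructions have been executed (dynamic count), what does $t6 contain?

li $t0, 3 → $t0=3
li $t6, 1 → $t6=1
xor $t0, $t0, 14 → $t0=3^14=13
add $t6, $t6, 3 → $t6=1+3=4
cmp $t6, 19  (cmp 4,19)
blt loop: taken
xor $t0, $t0, 14 → $t0=13^14=3
add $t6, $t6, 3 → $t6=4+3=7
cmp $t6, 19  (cmp 7,19)
blt loop: taken
xor $t0, $t0, 14 → $t0=3^14=13
After step 11: $t6 = 7.

7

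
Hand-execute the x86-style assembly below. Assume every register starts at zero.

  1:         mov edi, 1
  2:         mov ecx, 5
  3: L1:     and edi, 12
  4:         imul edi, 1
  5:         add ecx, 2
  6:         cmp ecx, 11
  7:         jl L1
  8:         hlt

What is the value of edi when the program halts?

0

edi=1
ecx=5
edi=1&12=0
edi=0*1=0
ecx=5+2=7
cmp ecx, 11  (cmp 7,11)
jl L1: taken
edi=0&12=0
edi=0*1=0
ecx=7+2=9
cmp ecx, 11  (cmp 9,11)
jl L1: taken
edi=0&12=0
edi=0*1=0
ecx=9+2=11
cmp ecx, 11  (cmp 11,11)
jl L1: not taken
halt.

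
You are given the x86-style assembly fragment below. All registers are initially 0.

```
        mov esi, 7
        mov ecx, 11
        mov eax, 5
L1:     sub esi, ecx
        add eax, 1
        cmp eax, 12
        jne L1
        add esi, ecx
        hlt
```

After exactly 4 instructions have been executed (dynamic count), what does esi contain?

-4

mov esi, 7 → esi=7
mov ecx, 11 → ecx=11
mov eax, 5 → eax=5
sub esi, ecx → esi=7-11=-4
After step 4: esi = -4.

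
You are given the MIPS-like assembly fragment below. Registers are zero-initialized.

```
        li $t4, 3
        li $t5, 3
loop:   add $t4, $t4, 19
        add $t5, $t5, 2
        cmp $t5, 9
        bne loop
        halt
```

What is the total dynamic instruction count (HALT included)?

15

li $t4, 3 → $t4=3
li $t5, 3 → $t5=3
add $t4, $t4, 19 → $t4=3+19=22
add $t5, $t5, 2 → $t5=3+2=5
cmp $t5, 9  (cmp 5,9)
bne loop: taken
add $t4, $t4, 19 → $t4=22+19=41
add $t5, $t5, 2 → $t5=5+2=7
cmp $t5, 9  (cmp 7,9)
bne loop: taken
add $t4, $t4, 19 → $t4=41+19=60
add $t5, $t5, 2 → $t5=7+2=9
cmp $t5, 9  (cmp 9,9)
bne loop: not taken
halt.
Total executed instructions: 15.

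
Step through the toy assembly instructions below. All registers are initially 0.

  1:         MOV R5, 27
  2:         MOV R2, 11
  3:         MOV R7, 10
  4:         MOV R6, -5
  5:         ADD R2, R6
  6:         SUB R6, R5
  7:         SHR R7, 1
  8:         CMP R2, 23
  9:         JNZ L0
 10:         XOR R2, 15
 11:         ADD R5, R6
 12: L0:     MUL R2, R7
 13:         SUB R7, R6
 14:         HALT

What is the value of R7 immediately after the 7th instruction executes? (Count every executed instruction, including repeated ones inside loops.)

R5=27
R2=11
R7=10
R6=-5
R2=11+(-5)=6
R6=(-5)-27=-32
R7=10>>1=5
After step 7: R7 = 5.

5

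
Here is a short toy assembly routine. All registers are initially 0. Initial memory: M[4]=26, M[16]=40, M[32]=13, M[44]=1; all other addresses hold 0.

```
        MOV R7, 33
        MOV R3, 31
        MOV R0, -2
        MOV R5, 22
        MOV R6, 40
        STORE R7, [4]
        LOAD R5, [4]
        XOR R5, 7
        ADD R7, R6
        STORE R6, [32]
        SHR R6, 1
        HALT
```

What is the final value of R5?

after MOV R7, 33: R7=33
after MOV R3, 31: R3=31
after MOV R0, -2: R0=-2
after MOV R5, 22: R5=22
after MOV R6, 40: R6=40
STORE R7, [4] → M[4]=33
after LOAD R5, [4]: R5=M[4]=33
after XOR R5, 7: R5=33^7=38
after ADD R7, R6: R7=33+40=73
STORE R6, [32] → M[32]=40
after SHR R6, 1: R6=40>>1=20
halt.

38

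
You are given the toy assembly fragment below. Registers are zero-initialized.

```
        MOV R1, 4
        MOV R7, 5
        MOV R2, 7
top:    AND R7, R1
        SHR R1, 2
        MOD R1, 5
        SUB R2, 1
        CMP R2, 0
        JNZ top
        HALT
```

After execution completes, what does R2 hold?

R1=4
R7=5
R2=7
R7=5&4=4
R1=4>>2=1
R1=1%5=1
R2=7-1=6
CMP R2, 0  (cmp 6,0)
JNZ top: taken
R7=4&1=0
R1=1>>2=0
R1=0%5=0
R2=6-1=5
CMP R2, 0  (cmp 5,0)
JNZ top: taken
R7=0&0=0
R1=0>>2=0
R1=0%5=0
R2=5-1=4
CMP R2, 0  (cmp 4,0)
JNZ top: taken
R7=0&0=0
R1=0>>2=0
R1=0%5=0
R2=4-1=3
CMP R2, 0  (cmp 3,0)
JNZ top: taken
R7=0&0=0
R1=0>>2=0
R1=0%5=0
R2=3-1=2
CMP R2, 0  (cmp 2,0)
JNZ top: taken
R7=0&0=0
R1=0>>2=0
R1=0%5=0
R2=2-1=1
CMP R2, 0  (cmp 1,0)
JNZ top: taken
R7=0&0=0
R1=0>>2=0
R1=0%5=0
R2=1-1=0
CMP R2, 0  (cmp 0,0)
JNZ top: not taken
halt.

0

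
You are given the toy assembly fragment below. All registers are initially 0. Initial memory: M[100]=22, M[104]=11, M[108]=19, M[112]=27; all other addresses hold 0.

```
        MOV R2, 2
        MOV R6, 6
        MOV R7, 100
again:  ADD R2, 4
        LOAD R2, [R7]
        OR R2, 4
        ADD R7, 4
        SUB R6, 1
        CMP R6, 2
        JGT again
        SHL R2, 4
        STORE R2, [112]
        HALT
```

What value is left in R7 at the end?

116

MOV R2, 2 → R2=2
MOV R6, 6 → R6=6
MOV R7, 100 → R7=100
ADD R2, 4 → R2=2+4=6
LOAD R2, [R7] → R2=M[100]=22
OR R2, 4 → R2=22|4=22
ADD R7, 4 → R7=100+4=104
SUB R6, 1 → R6=6-1=5
CMP R6, 2  (cmp 5,2)
JGT again: taken
ADD R2, 4 → R2=22+4=26
LOAD R2, [R7] → R2=M[104]=11
OR R2, 4 → R2=11|4=15
ADD R7, 4 → R7=104+4=108
SUB R6, 1 → R6=5-1=4
CMP R6, 2  (cmp 4,2)
JGT again: taken
ADD R2, 4 → R2=15+4=19
LOAD R2, [R7] → R2=M[108]=19
OR R2, 4 → R2=19|4=23
ADD R7, 4 → R7=108+4=112
SUB R6, 1 → R6=4-1=3
CMP R6, 2  (cmp 3,2)
JGT again: taken
ADD R2, 4 → R2=23+4=27
LOAD R2, [R7] → R2=M[112]=27
OR R2, 4 → R2=27|4=31
ADD R7, 4 → R7=112+4=116
SUB R6, 1 → R6=3-1=2
CMP R6, 2  (cmp 2,2)
JGT again: not taken
SHL R2, 4 → R2=31<<4=496
STORE R2, [112] → M[112]=496
halt.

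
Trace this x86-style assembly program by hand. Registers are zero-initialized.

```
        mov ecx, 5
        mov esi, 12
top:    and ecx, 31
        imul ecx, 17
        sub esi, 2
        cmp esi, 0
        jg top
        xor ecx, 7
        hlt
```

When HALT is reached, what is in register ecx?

354

ecx=5
esi=12
ecx=5&31=5
ecx=5*17=85
esi=12-2=10
cmp esi, 0  (cmp 10,0)
jg top: taken
ecx=85&31=21
ecx=21*17=357
esi=10-2=8
cmp esi, 0  (cmp 8,0)
jg top: taken
ecx=357&31=5
ecx=5*17=85
esi=8-2=6
cmp esi, 0  (cmp 6,0)
jg top: taken
ecx=85&31=21
ecx=21*17=357
esi=6-2=4
cmp esi, 0  (cmp 4,0)
jg top: taken
ecx=357&31=5
ecx=5*17=85
esi=4-2=2
cmp esi, 0  (cmp 2,0)
jg top: taken
ecx=85&31=21
ecx=21*17=357
esi=2-2=0
cmp esi, 0  (cmp 0,0)
jg top: not taken
ecx=357^7=354
halt.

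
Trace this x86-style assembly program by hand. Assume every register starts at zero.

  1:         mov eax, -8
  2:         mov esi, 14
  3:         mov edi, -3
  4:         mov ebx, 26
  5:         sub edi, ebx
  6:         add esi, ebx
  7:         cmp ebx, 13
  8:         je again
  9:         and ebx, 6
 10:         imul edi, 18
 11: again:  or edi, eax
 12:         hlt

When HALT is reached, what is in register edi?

after mov eax, -8: eax=-8
after mov esi, 14: esi=14
after mov edi, -3: edi=-3
after mov ebx, 26: ebx=26
after sub edi, ebx: edi=(-3)-26=-29
after add esi, ebx: esi=14+26=40
cmp ebx, 13  (cmp 26,13)
je again: not taken
after and ebx, 6: ebx=26&6=2
after imul edi, 18: edi=(-29)*18=-522
after or edi, eax: edi=(-522)|(-8)=-2
halt.

-2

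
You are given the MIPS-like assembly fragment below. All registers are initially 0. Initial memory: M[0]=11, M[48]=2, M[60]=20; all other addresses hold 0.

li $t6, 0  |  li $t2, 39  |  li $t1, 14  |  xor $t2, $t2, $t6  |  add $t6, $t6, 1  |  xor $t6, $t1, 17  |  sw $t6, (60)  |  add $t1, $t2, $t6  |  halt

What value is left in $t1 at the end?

li $t6, 0 → $t6=0
li $t2, 39 → $t2=39
li $t1, 14 → $t1=14
xor $t2, $t2, $t6 → $t2=39^0=39
add $t6, $t6, 1 → $t6=0+1=1
xor $t6, $t1, 17 → $t6=14^17=31
sw $t6, (60) → M[60]=31
add $t1, $t2, $t6 → $t1=39+31=70
halt.

70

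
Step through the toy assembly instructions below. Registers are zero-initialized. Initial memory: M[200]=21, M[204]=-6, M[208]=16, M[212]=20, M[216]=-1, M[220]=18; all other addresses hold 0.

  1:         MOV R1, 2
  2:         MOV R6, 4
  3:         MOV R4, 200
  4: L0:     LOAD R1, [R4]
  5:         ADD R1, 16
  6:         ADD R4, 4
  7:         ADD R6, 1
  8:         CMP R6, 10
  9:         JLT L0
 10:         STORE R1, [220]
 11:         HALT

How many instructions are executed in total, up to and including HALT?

MOV R1, 2 → R1=2
MOV R6, 4 → R6=4
MOV R4, 200 → R4=200
LOAD R1, [R4] → R1=M[200]=21
ADD R1, 16 → R1=21+16=37
ADD R4, 4 → R4=200+4=204
ADD R6, 1 → R6=4+1=5
CMP R6, 10  (cmp 5,10)
JLT L0: taken
LOAD R1, [R4] → R1=M[204]=-6
ADD R1, 16 → R1=(-6)+16=10
ADD R4, 4 → R4=204+4=208
ADD R6, 1 → R6=5+1=6
CMP R6, 10  (cmp 6,10)
JLT L0: taken
LOAD R1, [R4] → R1=M[208]=16
ADD R1, 16 → R1=16+16=32
ADD R4, 4 → R4=208+4=212
ADD R6, 1 → R6=6+1=7
CMP R6, 10  (cmp 7,10)
JLT L0: taken
LOAD R1, [R4] → R1=M[212]=20
ADD R1, 16 → R1=20+16=36
ADD R4, 4 → R4=212+4=216
ADD R6, 1 → R6=7+1=8
CMP R6, 10  (cmp 8,10)
JLT L0: taken
LOAD R1, [R4] → R1=M[216]=-1
ADD R1, 16 → R1=(-1)+16=15
ADD R4, 4 → R4=216+4=220
ADD R6, 1 → R6=8+1=9
CMP R6, 10  (cmp 9,10)
JLT L0: taken
LOAD R1, [R4] → R1=M[220]=18
ADD R1, 16 → R1=18+16=34
ADD R4, 4 → R4=220+4=224
ADD R6, 1 → R6=9+1=10
CMP R6, 10  (cmp 10,10)
JLT L0: not taken
STORE R1, [220] → M[220]=34
halt.
Total executed instructions: 41.

41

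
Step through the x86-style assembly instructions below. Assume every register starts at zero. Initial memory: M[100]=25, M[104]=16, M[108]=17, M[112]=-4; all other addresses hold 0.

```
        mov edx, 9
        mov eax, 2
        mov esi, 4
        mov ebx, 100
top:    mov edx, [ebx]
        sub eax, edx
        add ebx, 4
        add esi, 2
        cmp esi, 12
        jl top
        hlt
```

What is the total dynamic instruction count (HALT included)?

mov edx, 9 → edx=9
mov eax, 2 → eax=2
mov esi, 4 → esi=4
mov ebx, 100 → ebx=100
mov edx, [ebx] → edx=M[100]=25
sub eax, edx → eax=2-25=-23
add ebx, 4 → ebx=100+4=104
add esi, 2 → esi=4+2=6
cmp esi, 12  (cmp 6,12)
jl top: taken
mov edx, [ebx] → edx=M[104]=16
sub eax, edx → eax=(-23)-16=-39
add ebx, 4 → ebx=104+4=108
add esi, 2 → esi=6+2=8
cmp esi, 12  (cmp 8,12)
jl top: taken
mov edx, [ebx] → edx=M[108]=17
sub eax, edx → eax=(-39)-17=-56
add ebx, 4 → ebx=108+4=112
add esi, 2 → esi=8+2=10
cmp esi, 12  (cmp 10,12)
jl top: taken
mov edx, [ebx] → edx=M[112]=-4
sub eax, edx → eax=(-56)-(-4)=-52
add ebx, 4 → ebx=112+4=116
add esi, 2 → esi=10+2=12
cmp esi, 12  (cmp 12,12)
jl top: not taken
halt.
Total executed instructions: 29.

29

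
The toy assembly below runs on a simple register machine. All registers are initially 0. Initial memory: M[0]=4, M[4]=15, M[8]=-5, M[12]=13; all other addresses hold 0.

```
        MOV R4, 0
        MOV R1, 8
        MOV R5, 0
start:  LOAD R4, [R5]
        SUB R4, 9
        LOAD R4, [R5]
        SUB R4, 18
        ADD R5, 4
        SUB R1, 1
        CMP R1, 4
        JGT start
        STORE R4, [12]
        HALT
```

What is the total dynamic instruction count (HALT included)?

37

after MOV R4, 0: R4=0
after MOV R1, 8: R1=8
after MOV R5, 0: R5=0
after LOAD R4, [R5]: R4=M[0]=4
after SUB R4, 9: R4=4-9=-5
after LOAD R4, [R5]: R4=M[0]=4
after SUB R4, 18: R4=4-18=-14
after ADD R5, 4: R5=0+4=4
after SUB R1, 1: R1=8-1=7
CMP R1, 4  (cmp 7,4)
JGT start: taken
after LOAD R4, [R5]: R4=M[4]=15
after SUB R4, 9: R4=15-9=6
after LOAD R4, [R5]: R4=M[4]=15
after SUB R4, 18: R4=15-18=-3
after ADD R5, 4: R5=4+4=8
after SUB R1, 1: R1=7-1=6
CMP R1, 4  (cmp 6,4)
JGT start: taken
after LOAD R4, [R5]: R4=M[8]=-5
after SUB R4, 9: R4=(-5)-9=-14
after LOAD R4, [R5]: R4=M[8]=-5
after SUB R4, 18: R4=(-5)-18=-23
after ADD R5, 4: R5=8+4=12
after SUB R1, 1: R1=6-1=5
CMP R1, 4  (cmp 5,4)
JGT start: taken
after LOAD R4, [R5]: R4=M[12]=13
after SUB R4, 9: R4=13-9=4
after LOAD R4, [R5]: R4=M[12]=13
after SUB R4, 18: R4=13-18=-5
after ADD R5, 4: R5=12+4=16
after SUB R1, 1: R1=5-1=4
CMP R1, 4  (cmp 4,4)
JGT start: not taken
STORE R4, [12] → M[12]=-5
halt.
Total executed instructions: 37.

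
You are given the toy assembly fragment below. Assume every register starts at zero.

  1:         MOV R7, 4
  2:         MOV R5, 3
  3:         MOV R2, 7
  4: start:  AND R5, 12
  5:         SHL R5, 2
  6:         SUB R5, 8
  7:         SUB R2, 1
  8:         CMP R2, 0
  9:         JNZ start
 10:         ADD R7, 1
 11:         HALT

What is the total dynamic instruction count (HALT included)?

47

R7=4
R5=3
R2=7
R5=3&12=0
R5=0<<2=0
R5=0-8=-8
R2=7-1=6
CMP R2, 0  (cmp 6,0)
JNZ start: taken
R5=(-8)&12=8
R5=8<<2=32
R5=32-8=24
R2=6-1=5
CMP R2, 0  (cmp 5,0)
JNZ start: taken
R5=24&12=8
R5=8<<2=32
R5=32-8=24
R2=5-1=4
CMP R2, 0  (cmp 4,0)
JNZ start: taken
R5=24&12=8
R5=8<<2=32
R5=32-8=24
R2=4-1=3
CMP R2, 0  (cmp 3,0)
JNZ start: taken
R5=24&12=8
R5=8<<2=32
R5=32-8=24
R2=3-1=2
CMP R2, 0  (cmp 2,0)
JNZ start: taken
R5=24&12=8
R5=8<<2=32
R5=32-8=24
R2=2-1=1
CMP R2, 0  (cmp 1,0)
JNZ start: taken
R5=24&12=8
R5=8<<2=32
R5=32-8=24
R2=1-1=0
CMP R2, 0  (cmp 0,0)
JNZ start: not taken
R7=4+1=5
halt.
Total executed instructions: 47.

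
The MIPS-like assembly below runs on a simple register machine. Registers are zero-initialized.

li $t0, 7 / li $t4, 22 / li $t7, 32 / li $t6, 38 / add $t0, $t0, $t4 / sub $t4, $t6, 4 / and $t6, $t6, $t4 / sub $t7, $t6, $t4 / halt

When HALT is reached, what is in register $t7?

after li $t0, 7: $t0=7
after li $t4, 22: $t4=22
after li $t7, 32: $t7=32
after li $t6, 38: $t6=38
after add $t0, $t0, $t4: $t0=7+22=29
after sub $t4, $t6, 4: $t4=38-4=34
after and $t6, $t6, $t4: $t6=38&34=34
after sub $t7, $t6, $t4: $t7=34-34=0
halt.

0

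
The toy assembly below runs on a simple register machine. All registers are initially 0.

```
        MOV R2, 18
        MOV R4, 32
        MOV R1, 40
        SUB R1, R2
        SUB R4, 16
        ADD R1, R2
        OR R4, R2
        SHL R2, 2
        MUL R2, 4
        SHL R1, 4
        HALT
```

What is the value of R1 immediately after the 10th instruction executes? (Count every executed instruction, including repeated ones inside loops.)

640

after MOV R2, 18: R2=18
after MOV R4, 32: R4=32
after MOV R1, 40: R1=40
after SUB R1, R2: R1=40-18=22
after SUB R4, 16: R4=32-16=16
after ADD R1, R2: R1=22+18=40
after OR R4, R2: R4=16|18=18
after SHL R2, 2: R2=18<<2=72
after MUL R2, 4: R2=72*4=288
after SHL R1, 4: R1=40<<4=640
After step 10: R1 = 640.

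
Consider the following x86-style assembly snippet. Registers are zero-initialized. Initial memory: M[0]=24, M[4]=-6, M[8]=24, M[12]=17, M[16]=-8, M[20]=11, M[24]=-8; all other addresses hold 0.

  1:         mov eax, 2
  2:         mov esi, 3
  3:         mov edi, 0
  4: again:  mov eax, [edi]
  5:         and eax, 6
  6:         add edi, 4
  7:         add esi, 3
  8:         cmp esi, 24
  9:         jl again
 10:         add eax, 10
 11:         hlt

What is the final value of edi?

28

mov eax, 2 → eax=2
mov esi, 3 → esi=3
mov edi, 0 → edi=0
mov eax, [edi] → eax=M[0]=24
and eax, 6 → eax=24&6=0
add edi, 4 → edi=0+4=4
add esi, 3 → esi=3+3=6
cmp esi, 24  (cmp 6,24)
jl again: taken
mov eax, [edi] → eax=M[4]=-6
and eax, 6 → eax=(-6)&6=2
add edi, 4 → edi=4+4=8
add esi, 3 → esi=6+3=9
cmp esi, 24  (cmp 9,24)
jl again: taken
mov eax, [edi] → eax=M[8]=24
and eax, 6 → eax=24&6=0
add edi, 4 → edi=8+4=12
add esi, 3 → esi=9+3=12
cmp esi, 24  (cmp 12,24)
jl again: taken
mov eax, [edi] → eax=M[12]=17
and eax, 6 → eax=17&6=0
add edi, 4 → edi=12+4=16
add esi, 3 → esi=12+3=15
cmp esi, 24  (cmp 15,24)
jl again: taken
mov eax, [edi] → eax=M[16]=-8
and eax, 6 → eax=(-8)&6=0
add edi, 4 → edi=16+4=20
add esi, 3 → esi=15+3=18
cmp esi, 24  (cmp 18,24)
jl again: taken
mov eax, [edi] → eax=M[20]=11
and eax, 6 → eax=11&6=2
add edi, 4 → edi=20+4=24
add esi, 3 → esi=18+3=21
cmp esi, 24  (cmp 21,24)
jl again: taken
mov eax, [edi] → eax=M[24]=-8
and eax, 6 → eax=(-8)&6=0
add edi, 4 → edi=24+4=28
add esi, 3 → esi=21+3=24
cmp esi, 24  (cmp 24,24)
jl again: not taken
add eax, 10 → eax=0+10=10
halt.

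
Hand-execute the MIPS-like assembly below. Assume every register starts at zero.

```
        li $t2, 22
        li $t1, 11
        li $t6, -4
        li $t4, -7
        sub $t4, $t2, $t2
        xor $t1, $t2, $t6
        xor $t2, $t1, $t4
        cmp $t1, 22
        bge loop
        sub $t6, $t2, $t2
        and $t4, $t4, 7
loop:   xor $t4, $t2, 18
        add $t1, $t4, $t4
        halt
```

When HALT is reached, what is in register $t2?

li $t2, 22 → $t2=22
li $t1, 11 → $t1=11
li $t6, -4 → $t6=-4
li $t4, -7 → $t4=-7
sub $t4, $t2, $t2 → $t4=22-22=0
xor $t1, $t2, $t6 → $t1=22^(-4)=-22
xor $t2, $t1, $t4 → $t2=(-22)^0=-22
cmp $t1, 22  (cmp -22,22)
bge loop: not taken
sub $t6, $t2, $t2 → $t6=(-22)-(-22)=0
and $t4, $t4, 7 → $t4=0&7=0
xor $t4, $t2, 18 → $t4=(-22)^18=-8
add $t1, $t4, $t4 → $t1=(-8)+(-8)=-16
halt.

-22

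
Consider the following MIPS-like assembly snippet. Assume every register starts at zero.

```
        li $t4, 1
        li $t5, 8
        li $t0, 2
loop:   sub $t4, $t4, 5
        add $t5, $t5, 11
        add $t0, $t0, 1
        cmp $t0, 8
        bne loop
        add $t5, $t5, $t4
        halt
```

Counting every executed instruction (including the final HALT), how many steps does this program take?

after li $t4, 1: $t4=1
after li $t5, 8: $t5=8
after li $t0, 2: $t0=2
after sub $t4, $t4, 5: $t4=1-5=-4
after add $t5, $t5, 11: $t5=8+11=19
after add $t0, $t0, 1: $t0=2+1=3
cmp $t0, 8  (cmp 3,8)
bne loop: taken
after sub $t4, $t4, 5: $t4=(-4)-5=-9
after add $t5, $t5, 11: $t5=19+11=30
after add $t0, $t0, 1: $t0=3+1=4
cmp $t0, 8  (cmp 4,8)
bne loop: taken
after sub $t4, $t4, 5: $t4=(-9)-5=-14
after add $t5, $t5, 11: $t5=30+11=41
after add $t0, $t0, 1: $t0=4+1=5
cmp $t0, 8  (cmp 5,8)
bne loop: taken
after sub $t4, $t4, 5: $t4=(-14)-5=-19
after add $t5, $t5, 11: $t5=41+11=52
after add $t0, $t0, 1: $t0=5+1=6
cmp $t0, 8  (cmp 6,8)
bne loop: taken
after sub $t4, $t4, 5: $t4=(-19)-5=-24
after add $t5, $t5, 11: $t5=52+11=63
after add $t0, $t0, 1: $t0=6+1=7
cmp $t0, 8  (cmp 7,8)
bne loop: taken
after sub $t4, $t4, 5: $t4=(-24)-5=-29
after add $t5, $t5, 11: $t5=63+11=74
after add $t0, $t0, 1: $t0=7+1=8
cmp $t0, 8  (cmp 8,8)
bne loop: not taken
after add $t5, $t5, $t4: $t5=74+(-29)=45
halt.
Total executed instructions: 35.

35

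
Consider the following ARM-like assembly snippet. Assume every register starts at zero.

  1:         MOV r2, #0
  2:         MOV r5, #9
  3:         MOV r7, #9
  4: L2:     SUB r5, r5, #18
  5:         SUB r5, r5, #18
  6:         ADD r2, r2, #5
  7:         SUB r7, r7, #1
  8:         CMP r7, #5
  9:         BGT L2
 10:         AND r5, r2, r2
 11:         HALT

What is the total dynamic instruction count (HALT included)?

29

r2=0
r5=9
r7=9
r5=9-18=-9
r5=(-9)-18=-27
r2=0+5=5
r7=9-1=8
CMP r7, #5  (cmp 8,5)
BGT L2: taken
r5=(-27)-18=-45
r5=(-45)-18=-63
r2=5+5=10
r7=8-1=7
CMP r7, #5  (cmp 7,5)
BGT L2: taken
r5=(-63)-18=-81
r5=(-81)-18=-99
r2=10+5=15
r7=7-1=6
CMP r7, #5  (cmp 6,5)
BGT L2: taken
r5=(-99)-18=-117
r5=(-117)-18=-135
r2=15+5=20
r7=6-1=5
CMP r7, #5  (cmp 5,5)
BGT L2: not taken
r5=20&20=20
halt.
Total executed instructions: 29.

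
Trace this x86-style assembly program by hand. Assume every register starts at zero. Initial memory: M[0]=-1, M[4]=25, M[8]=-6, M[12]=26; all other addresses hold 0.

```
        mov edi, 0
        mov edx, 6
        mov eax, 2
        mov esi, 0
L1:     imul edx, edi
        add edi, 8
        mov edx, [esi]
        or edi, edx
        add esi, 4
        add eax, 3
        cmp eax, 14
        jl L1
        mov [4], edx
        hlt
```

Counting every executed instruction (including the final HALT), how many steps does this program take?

edi=0
edx=6
eax=2
esi=0
edx=6*0=0
edi=0+8=8
edx=M[0]=-1
edi=8|(-1)=-1
esi=0+4=4
eax=2+3=5
cmp eax, 14  (cmp 5,14)
jl L1: taken
edx=(-1)*(-1)=1
edi=(-1)+8=7
edx=M[4]=25
edi=7|25=31
esi=4+4=8
eax=5+3=8
cmp eax, 14  (cmp 8,14)
jl L1: taken
edx=25*31=775
edi=31+8=39
edx=M[8]=-6
edi=39|(-6)=-1
esi=8+4=12
eax=8+3=11
cmp eax, 14  (cmp 11,14)
jl L1: taken
edx=(-6)*(-1)=6
edi=(-1)+8=7
edx=M[12]=26
edi=7|26=31
esi=12+4=16
eax=11+3=14
cmp eax, 14  (cmp 14,14)
jl L1: not taken
mov [4], edx → M[4]=26
halt.
Total executed instructions: 38.

38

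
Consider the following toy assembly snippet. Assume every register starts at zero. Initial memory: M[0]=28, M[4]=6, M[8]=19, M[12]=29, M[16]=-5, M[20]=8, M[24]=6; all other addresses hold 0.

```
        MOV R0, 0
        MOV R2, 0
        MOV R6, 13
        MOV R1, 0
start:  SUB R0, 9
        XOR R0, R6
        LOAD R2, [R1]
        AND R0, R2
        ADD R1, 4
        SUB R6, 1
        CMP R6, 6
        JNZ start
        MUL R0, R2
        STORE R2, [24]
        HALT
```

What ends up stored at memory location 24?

6

after MOV R0, 0: R0=0
after MOV R2, 0: R2=0
after MOV R6, 13: R6=13
after MOV R1, 0: R1=0
after SUB R0, 9: R0=0-9=-9
after XOR R0, R6: R0=(-9)^13=-6
after LOAD R2, [R1]: R2=M[0]=28
after AND R0, R2: R0=(-6)&28=24
after ADD R1, 4: R1=0+4=4
after SUB R6, 1: R6=13-1=12
CMP R6, 6  (cmp 12,6)
JNZ start: taken
after SUB R0, 9: R0=24-9=15
after XOR R0, R6: R0=15^12=3
after LOAD R2, [R1]: R2=M[4]=6
after AND R0, R2: R0=3&6=2
after ADD R1, 4: R1=4+4=8
after SUB R6, 1: R6=12-1=11
CMP R6, 6  (cmp 11,6)
JNZ start: taken
after SUB R0, 9: R0=2-9=-7
after XOR R0, R6: R0=(-7)^11=-14
after LOAD R2, [R1]: R2=M[8]=19
after AND R0, R2: R0=(-14)&19=18
after ADD R1, 4: R1=8+4=12
after SUB R6, 1: R6=11-1=10
CMP R6, 6  (cmp 10,6)
JNZ start: taken
after SUB R0, 9: R0=18-9=9
after XOR R0, R6: R0=9^10=3
after LOAD R2, [R1]: R2=M[12]=29
after AND R0, R2: R0=3&29=1
after ADD R1, 4: R1=12+4=16
after SUB R6, 1: R6=10-1=9
CMP R6, 6  (cmp 9,6)
JNZ start: taken
after SUB R0, 9: R0=1-9=-8
after XOR R0, R6: R0=(-8)^9=-15
after LOAD R2, [R1]: R2=M[16]=-5
after AND R0, R2: R0=(-15)&(-5)=-15
after ADD R1, 4: R1=16+4=20
after SUB R6, 1: R6=9-1=8
CMP R6, 6  (cmp 8,6)
JNZ start: taken
after SUB R0, 9: R0=(-15)-9=-24
after XOR R0, R6: R0=(-24)^8=-32
after LOAD R2, [R1]: R2=M[20]=8
after AND R0, R2: R0=(-32)&8=0
after ADD R1, 4: R1=20+4=24
after SUB R6, 1: R6=8-1=7
CMP R6, 6  (cmp 7,6)
JNZ start: taken
after SUB R0, 9: R0=0-9=-9
after XOR R0, R6: R0=(-9)^7=-16
after LOAD R2, [R1]: R2=M[24]=6
after AND R0, R2: R0=(-16)&6=0
after ADD R1, 4: R1=24+4=28
after SUB R6, 1: R6=7-1=6
CMP R6, 6  (cmp 6,6)
JNZ start: not taken
after MUL R0, R2: R0=0*6=0
STORE R2, [24] → M[24]=6
halt.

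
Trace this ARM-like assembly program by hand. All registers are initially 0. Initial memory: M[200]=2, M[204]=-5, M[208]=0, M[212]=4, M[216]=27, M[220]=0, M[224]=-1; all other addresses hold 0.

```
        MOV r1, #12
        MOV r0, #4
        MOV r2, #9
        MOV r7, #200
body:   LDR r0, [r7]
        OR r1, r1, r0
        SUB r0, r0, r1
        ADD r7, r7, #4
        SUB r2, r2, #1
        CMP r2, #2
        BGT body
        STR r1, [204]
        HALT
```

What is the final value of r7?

MOV r1, #12 → r1=12
MOV r0, #4 → r0=4
MOV r2, #9 → r2=9
MOV r7, #200 → r7=200
LDR r0, [r7] → r0=M[200]=2
OR r1, r1, r0 → r1=12|2=14
SUB r0, r0, r1 → r0=2-14=-12
ADD r7, r7, #4 → r7=200+4=204
SUB r2, r2, #1 → r2=9-1=8
CMP r2, #2  (cmp 8,2)
BGT body: taken
LDR r0, [r7] → r0=M[204]=-5
OR r1, r1, r0 → r1=14|(-5)=-1
SUB r0, r0, r1 → r0=(-5)-(-1)=-4
ADD r7, r7, #4 → r7=204+4=208
SUB r2, r2, #1 → r2=8-1=7
CMP r2, #2  (cmp 7,2)
BGT body: taken
LDR r0, [r7] → r0=M[208]=0
OR r1, r1, r0 → r1=(-1)|0=-1
SUB r0, r0, r1 → r0=0-(-1)=1
ADD r7, r7, #4 → r7=208+4=212
SUB r2, r2, #1 → r2=7-1=6
CMP r2, #2  (cmp 6,2)
BGT body: taken
LDR r0, [r7] → r0=M[212]=4
OR r1, r1, r0 → r1=(-1)|4=-1
SUB r0, r0, r1 → r0=4-(-1)=5
ADD r7, r7, #4 → r7=212+4=216
SUB r2, r2, #1 → r2=6-1=5
CMP r2, #2  (cmp 5,2)
BGT body: taken
LDR r0, [r7] → r0=M[216]=27
OR r1, r1, r0 → r1=(-1)|27=-1
SUB r0, r0, r1 → r0=27-(-1)=28
ADD r7, r7, #4 → r7=216+4=220
SUB r2, r2, #1 → r2=5-1=4
CMP r2, #2  (cmp 4,2)
BGT body: taken
LDR r0, [r7] → r0=M[220]=0
OR r1, r1, r0 → r1=(-1)|0=-1
SUB r0, r0, r1 → r0=0-(-1)=1
ADD r7, r7, #4 → r7=220+4=224
SUB r2, r2, #1 → r2=4-1=3
CMP r2, #2  (cmp 3,2)
BGT body: taken
LDR r0, [r7] → r0=M[224]=-1
OR r1, r1, r0 → r1=(-1)|(-1)=-1
SUB r0, r0, r1 → r0=(-1)-(-1)=0
ADD r7, r7, #4 → r7=224+4=228
SUB r2, r2, #1 → r2=3-1=2
CMP r2, #2  (cmp 2,2)
BGT body: not taken
STR r1, [204] → M[204]=-1
halt.

228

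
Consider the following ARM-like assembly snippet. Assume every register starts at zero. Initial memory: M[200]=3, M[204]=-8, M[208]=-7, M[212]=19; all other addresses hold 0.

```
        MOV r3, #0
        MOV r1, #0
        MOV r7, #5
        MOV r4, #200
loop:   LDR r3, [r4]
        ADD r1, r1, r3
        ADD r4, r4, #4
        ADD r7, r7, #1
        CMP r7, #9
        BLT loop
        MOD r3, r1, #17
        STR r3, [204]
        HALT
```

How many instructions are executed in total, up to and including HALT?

MOV r3, #0 → r3=0
MOV r1, #0 → r1=0
MOV r7, #5 → r7=5
MOV r4, #200 → r4=200
LDR r3, [r4] → r3=M[200]=3
ADD r1, r1, r3 → r1=0+3=3
ADD r4, r4, #4 → r4=200+4=204
ADD r7, r7, #1 → r7=5+1=6
CMP r7, #9  (cmp 6,9)
BLT loop: taken
LDR r3, [r4] → r3=M[204]=-8
ADD r1, r1, r3 → r1=3+(-8)=-5
ADD r4, r4, #4 → r4=204+4=208
ADD r7, r7, #1 → r7=6+1=7
CMP r7, #9  (cmp 7,9)
BLT loop: taken
LDR r3, [r4] → r3=M[208]=-7
ADD r1, r1, r3 → r1=(-5)+(-7)=-12
ADD r4, r4, #4 → r4=208+4=212
ADD r7, r7, #1 → r7=7+1=8
CMP r7, #9  (cmp 8,9)
BLT loop: taken
LDR r3, [r4] → r3=M[212]=19
ADD r1, r1, r3 → r1=(-12)+19=7
ADD r4, r4, #4 → r4=212+4=216
ADD r7, r7, #1 → r7=8+1=9
CMP r7, #9  (cmp 9,9)
BLT loop: not taken
MOD r3, r1, #17 → r3=7%17=7
STR r3, [204] → M[204]=7
halt.
Total executed instructions: 31.

31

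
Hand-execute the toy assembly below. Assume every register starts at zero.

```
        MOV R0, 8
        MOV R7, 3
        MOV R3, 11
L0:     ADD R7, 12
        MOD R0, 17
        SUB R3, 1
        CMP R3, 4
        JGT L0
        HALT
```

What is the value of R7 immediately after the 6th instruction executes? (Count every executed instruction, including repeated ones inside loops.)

15

MOV R0, 8 → R0=8
MOV R7, 3 → R7=3
MOV R3, 11 → R3=11
ADD R7, 12 → R7=3+12=15
MOD R0, 17 → R0=8%17=8
SUB R3, 1 → R3=11-1=10
After step 6: R7 = 15.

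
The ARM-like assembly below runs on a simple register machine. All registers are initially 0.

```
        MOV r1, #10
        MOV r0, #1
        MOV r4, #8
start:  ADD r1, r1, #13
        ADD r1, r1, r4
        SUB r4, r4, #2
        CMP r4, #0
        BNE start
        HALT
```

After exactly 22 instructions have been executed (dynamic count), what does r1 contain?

82

r1=10
r0=1
r4=8
r1=10+13=23
r1=23+8=31
r4=8-2=6
CMP r4, #0  (cmp 6,0)
BNE start: taken
r1=31+13=44
r1=44+6=50
r4=6-2=4
CMP r4, #0  (cmp 4,0)
BNE start: taken
r1=50+13=63
r1=63+4=67
r4=4-2=2
CMP r4, #0  (cmp 2,0)
BNE start: taken
r1=67+13=80
r1=80+2=82
r4=2-2=0
CMP r4, #0  (cmp 0,0)
After step 22: r1 = 82.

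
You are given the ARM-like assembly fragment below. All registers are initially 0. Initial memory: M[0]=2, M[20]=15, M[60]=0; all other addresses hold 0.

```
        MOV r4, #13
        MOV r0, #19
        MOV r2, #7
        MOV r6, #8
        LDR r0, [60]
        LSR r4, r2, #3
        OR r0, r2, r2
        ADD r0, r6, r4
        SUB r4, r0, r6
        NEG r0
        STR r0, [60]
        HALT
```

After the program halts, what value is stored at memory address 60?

-8

r4=13
r0=19
r2=7
r6=8
r0=M[60]=0
r4=7>>3=0
r0=7|7=7
r0=8+0=8
r4=8-8=0
r0=-(8)=-8
STR r0, [60] → M[60]=-8
halt.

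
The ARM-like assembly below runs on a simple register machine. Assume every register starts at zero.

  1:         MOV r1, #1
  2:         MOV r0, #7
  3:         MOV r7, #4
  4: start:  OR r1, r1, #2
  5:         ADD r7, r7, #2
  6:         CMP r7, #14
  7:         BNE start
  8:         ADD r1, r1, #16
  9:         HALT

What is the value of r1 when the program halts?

MOV r1, #1 → r1=1
MOV r0, #7 → r0=7
MOV r7, #4 → r7=4
OR r1, r1, #2 → r1=1|2=3
ADD r7, r7, #2 → r7=4+2=6
CMP r7, #14  (cmp 6,14)
BNE start: taken
OR r1, r1, #2 → r1=3|2=3
ADD r7, r7, #2 → r7=6+2=8
CMP r7, #14  (cmp 8,14)
BNE start: taken
OR r1, r1, #2 → r1=3|2=3
ADD r7, r7, #2 → r7=8+2=10
CMP r7, #14  (cmp 10,14)
BNE start: taken
OR r1, r1, #2 → r1=3|2=3
ADD r7, r7, #2 → r7=10+2=12
CMP r7, #14  (cmp 12,14)
BNE start: taken
OR r1, r1, #2 → r1=3|2=3
ADD r7, r7, #2 → r7=12+2=14
CMP r7, #14  (cmp 14,14)
BNE start: not taken
ADD r1, r1, #16 → r1=3+16=19
halt.

19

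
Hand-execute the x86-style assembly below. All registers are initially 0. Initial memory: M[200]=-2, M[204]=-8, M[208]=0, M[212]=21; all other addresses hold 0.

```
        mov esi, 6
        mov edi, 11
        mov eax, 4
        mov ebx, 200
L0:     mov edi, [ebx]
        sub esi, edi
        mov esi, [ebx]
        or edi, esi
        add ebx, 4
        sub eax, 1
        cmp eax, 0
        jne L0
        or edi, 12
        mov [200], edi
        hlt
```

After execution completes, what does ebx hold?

216

mov esi, 6 → esi=6
mov edi, 11 → edi=11
mov eax, 4 → eax=4
mov ebx, 200 → ebx=200
mov edi, [ebx] → edi=M[200]=-2
sub esi, edi → esi=6-(-2)=8
mov esi, [ebx] → esi=M[200]=-2
or edi, esi → edi=(-2)|(-2)=-2
add ebx, 4 → ebx=200+4=204
sub eax, 1 → eax=4-1=3
cmp eax, 0  (cmp 3,0)
jne L0: taken
mov edi, [ebx] → edi=M[204]=-8
sub esi, edi → esi=(-2)-(-8)=6
mov esi, [ebx] → esi=M[204]=-8
or edi, esi → edi=(-8)|(-8)=-8
add ebx, 4 → ebx=204+4=208
sub eax, 1 → eax=3-1=2
cmp eax, 0  (cmp 2,0)
jne L0: taken
mov edi, [ebx] → edi=M[208]=0
sub esi, edi → esi=(-8)-0=-8
mov esi, [ebx] → esi=M[208]=0
or edi, esi → edi=0|0=0
add ebx, 4 → ebx=208+4=212
sub eax, 1 → eax=2-1=1
cmp eax, 0  (cmp 1,0)
jne L0: taken
mov edi, [ebx] → edi=M[212]=21
sub esi, edi → esi=0-21=-21
mov esi, [ebx] → esi=M[212]=21
or edi, esi → edi=21|21=21
add ebx, 4 → ebx=212+4=216
sub eax, 1 → eax=1-1=0
cmp eax, 0  (cmp 0,0)
jne L0: not taken
or edi, 12 → edi=21|12=29
mov [200], edi → M[200]=29
halt.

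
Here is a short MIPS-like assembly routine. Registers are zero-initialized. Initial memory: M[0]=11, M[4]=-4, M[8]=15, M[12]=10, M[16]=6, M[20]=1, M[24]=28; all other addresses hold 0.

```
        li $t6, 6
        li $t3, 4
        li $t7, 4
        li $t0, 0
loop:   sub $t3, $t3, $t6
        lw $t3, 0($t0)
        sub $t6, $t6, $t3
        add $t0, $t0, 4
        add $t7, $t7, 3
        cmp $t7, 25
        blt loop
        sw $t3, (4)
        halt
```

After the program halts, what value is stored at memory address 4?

28

after li $t6, 6: $t6=6
after li $t3, 4: $t3=4
after li $t7, 4: $t7=4
after li $t0, 0: $t0=0
after sub $t3, $t3, $t6: $t3=4-6=-2
after lw $t3, 0($t0): $t3=M[0]=11
after sub $t6, $t6, $t3: $t6=6-11=-5
after add $t0, $t0, 4: $t0=0+4=4
after add $t7, $t7, 3: $t7=4+3=7
cmp $t7, 25  (cmp 7,25)
blt loop: taken
after sub $t3, $t3, $t6: $t3=11-(-5)=16
after lw $t3, 0($t0): $t3=M[4]=-4
after sub $t6, $t6, $t3: $t6=(-5)-(-4)=-1
after add $t0, $t0, 4: $t0=4+4=8
after add $t7, $t7, 3: $t7=7+3=10
cmp $t7, 25  (cmp 10,25)
blt loop: taken
after sub $t3, $t3, $t6: $t3=(-4)-(-1)=-3
after lw $t3, 0($t0): $t3=M[8]=15
after sub $t6, $t6, $t3: $t6=(-1)-15=-16
after add $t0, $t0, 4: $t0=8+4=12
after add $t7, $t7, 3: $t7=10+3=13
cmp $t7, 25  (cmp 13,25)
blt loop: taken
after sub $t3, $t3, $t6: $t3=15-(-16)=31
after lw $t3, 0($t0): $t3=M[12]=10
after sub $t6, $t6, $t3: $t6=(-16)-10=-26
after add $t0, $t0, 4: $t0=12+4=16
after add $t7, $t7, 3: $t7=13+3=16
cmp $t7, 25  (cmp 16,25)
blt loop: taken
after sub $t3, $t3, $t6: $t3=10-(-26)=36
after lw $t3, 0($t0): $t3=M[16]=6
after sub $t6, $t6, $t3: $t6=(-26)-6=-32
after add $t0, $t0, 4: $t0=16+4=20
after add $t7, $t7, 3: $t7=16+3=19
cmp $t7, 25  (cmp 19,25)
blt loop: taken
after sub $t3, $t3, $t6: $t3=6-(-32)=38
after lw $t3, 0($t0): $t3=M[20]=1
after sub $t6, $t6, $t3: $t6=(-32)-1=-33
after add $t0, $t0, 4: $t0=20+4=24
after add $t7, $t7, 3: $t7=19+3=22
cmp $t7, 25  (cmp 22,25)
blt loop: taken
after sub $t3, $t3, $t6: $t3=1-(-33)=34
after lw $t3, 0($t0): $t3=M[24]=28
after sub $t6, $t6, $t3: $t6=(-33)-28=-61
after add $t0, $t0, 4: $t0=24+4=28
after add $t7, $t7, 3: $t7=22+3=25
cmp $t7, 25  (cmp 25,25)
blt loop: not taken
sw $t3, (4) → M[4]=28
halt.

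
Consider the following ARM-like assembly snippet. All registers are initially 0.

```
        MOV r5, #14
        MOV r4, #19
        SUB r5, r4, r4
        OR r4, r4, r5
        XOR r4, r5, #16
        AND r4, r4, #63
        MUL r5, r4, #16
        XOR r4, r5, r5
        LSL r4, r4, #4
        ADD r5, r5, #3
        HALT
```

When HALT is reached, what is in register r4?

0

MOV r5, #14 → r5=14
MOV r4, #19 → r4=19
SUB r5, r4, r4 → r5=19-19=0
OR r4, r4, r5 → r4=19|0=19
XOR r4, r5, #16 → r4=0^16=16
AND r4, r4, #63 → r4=16&63=16
MUL r5, r4, #16 → r5=16*16=256
XOR r4, r5, r5 → r4=256^256=0
LSL r4, r4, #4 → r4=0<<4=0
ADD r5, r5, #3 → r5=256+3=259
halt.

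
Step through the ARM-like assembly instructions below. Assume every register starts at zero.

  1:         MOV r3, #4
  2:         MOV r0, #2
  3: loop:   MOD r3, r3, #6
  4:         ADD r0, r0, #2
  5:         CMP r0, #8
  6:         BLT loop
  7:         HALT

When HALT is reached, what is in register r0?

8

r3=4
r0=2
r3=4%6=4
r0=2+2=4
CMP r0, #8  (cmp 4,8)
BLT loop: taken
r3=4%6=4
r0=4+2=6
CMP r0, #8  (cmp 6,8)
BLT loop: taken
r3=4%6=4
r0=6+2=8
CMP r0, #8  (cmp 8,8)
BLT loop: not taken
halt.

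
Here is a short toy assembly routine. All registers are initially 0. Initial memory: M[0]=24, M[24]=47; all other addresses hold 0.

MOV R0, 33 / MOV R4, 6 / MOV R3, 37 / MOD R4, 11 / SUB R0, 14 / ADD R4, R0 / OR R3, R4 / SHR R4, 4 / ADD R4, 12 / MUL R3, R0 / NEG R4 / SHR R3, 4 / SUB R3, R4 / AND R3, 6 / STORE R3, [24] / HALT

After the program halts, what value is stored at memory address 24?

MOV R0, 33 → R0=33
MOV R4, 6 → R4=6
MOV R3, 37 → R3=37
MOD R4, 11 → R4=6%11=6
SUB R0, 14 → R0=33-14=19
ADD R4, R0 → R4=6+19=25
OR R3, R4 → R3=37|25=61
SHR R4, 4 → R4=25>>4=1
ADD R4, 12 → R4=1+12=13
MUL R3, R0 → R3=61*19=1159
NEG R4 → R4=-(13)=-13
SHR R3, 4 → R3=1159>>4=72
SUB R3, R4 → R3=72-(-13)=85
AND R3, 6 → R3=85&6=4
STORE R3, [24] → M[24]=4
halt.

4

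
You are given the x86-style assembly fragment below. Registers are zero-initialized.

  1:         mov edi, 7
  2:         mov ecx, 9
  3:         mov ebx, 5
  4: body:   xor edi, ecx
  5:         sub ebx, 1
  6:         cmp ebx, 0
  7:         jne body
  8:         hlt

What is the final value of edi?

mov edi, 7 → edi=7
mov ecx, 9 → ecx=9
mov ebx, 5 → ebx=5
xor edi, ecx → edi=7^9=14
sub ebx, 1 → ebx=5-1=4
cmp ebx, 0  (cmp 4,0)
jne body: taken
xor edi, ecx → edi=14^9=7
sub ebx, 1 → ebx=4-1=3
cmp ebx, 0  (cmp 3,0)
jne body: taken
xor edi, ecx → edi=7^9=14
sub ebx, 1 → ebx=3-1=2
cmp ebx, 0  (cmp 2,0)
jne body: taken
xor edi, ecx → edi=14^9=7
sub ebx, 1 → ebx=2-1=1
cmp ebx, 0  (cmp 1,0)
jne body: taken
xor edi, ecx → edi=7^9=14
sub ebx, 1 → ebx=1-1=0
cmp ebx, 0  (cmp 0,0)
jne body: not taken
halt.

14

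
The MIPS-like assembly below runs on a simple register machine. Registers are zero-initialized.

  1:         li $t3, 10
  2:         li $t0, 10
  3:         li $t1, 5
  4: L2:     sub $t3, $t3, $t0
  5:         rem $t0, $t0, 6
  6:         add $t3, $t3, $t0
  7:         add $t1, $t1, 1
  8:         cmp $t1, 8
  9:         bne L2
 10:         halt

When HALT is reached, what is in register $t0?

4

after li $t3, 10: $t3=10
after li $t0, 10: $t0=10
after li $t1, 5: $t1=5
after sub $t3, $t3, $t0: $t3=10-10=0
after rem $t0, $t0, 6: $t0=10%6=4
after add $t3, $t3, $t0: $t3=0+4=4
after add $t1, $t1, 1: $t1=5+1=6
cmp $t1, 8  (cmp 6,8)
bne L2: taken
after sub $t3, $t3, $t0: $t3=4-4=0
after rem $t0, $t0, 6: $t0=4%6=4
after add $t3, $t3, $t0: $t3=0+4=4
after add $t1, $t1, 1: $t1=6+1=7
cmp $t1, 8  (cmp 7,8)
bne L2: taken
after sub $t3, $t3, $t0: $t3=4-4=0
after rem $t0, $t0, 6: $t0=4%6=4
after add $t3, $t3, $t0: $t3=0+4=4
after add $t1, $t1, 1: $t1=7+1=8
cmp $t1, 8  (cmp 8,8)
bne L2: not taken
halt.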